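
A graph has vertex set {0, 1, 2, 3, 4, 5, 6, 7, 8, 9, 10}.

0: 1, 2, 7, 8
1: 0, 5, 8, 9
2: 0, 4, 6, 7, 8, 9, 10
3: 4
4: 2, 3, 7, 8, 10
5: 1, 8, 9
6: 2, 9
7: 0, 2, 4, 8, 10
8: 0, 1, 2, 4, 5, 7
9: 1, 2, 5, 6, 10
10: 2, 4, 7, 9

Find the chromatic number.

4

2, 4, 7, 8 are pairwise adjacent (a clique of size 4), so at least 4 colors are needed.
4 colors suffice: 0=c, 1=a, 2=a, 3=a, 4=c, 5=d, 6=b, 7=d, 8=b, 9=c, 10=b. Every edge joins two different colors.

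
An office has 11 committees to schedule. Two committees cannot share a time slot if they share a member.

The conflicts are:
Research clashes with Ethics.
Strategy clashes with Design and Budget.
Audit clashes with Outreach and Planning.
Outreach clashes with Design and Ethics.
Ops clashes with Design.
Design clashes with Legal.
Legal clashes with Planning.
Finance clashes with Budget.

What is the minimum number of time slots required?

The cycle Audit-Outreach-Design-Legal-Planning-Audit has odd length 5, so it cannot be 2-colored; at least 3 time slots are needed.
Using 3 time slots: Research=2, Strategy=2, Audit=1, Outreach=2, Ops=2, Design=1, Legal=2, Ethics=1, Finance=2, Budget=1, Planning=3. Each listed conflict is separated.

3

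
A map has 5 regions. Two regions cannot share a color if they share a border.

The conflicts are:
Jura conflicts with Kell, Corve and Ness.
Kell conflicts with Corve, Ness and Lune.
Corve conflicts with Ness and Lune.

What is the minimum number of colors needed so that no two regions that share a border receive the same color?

Jura, Kell, Corve, Ness all conflict with each other, so at least 4 colors are needed.
4 colors suffice: color 1 → {Kell}; color 2 → {Corve}; color 3 → {Jura, Lune}; color 4 → {Ness}. No two conflicting regions share a color.

4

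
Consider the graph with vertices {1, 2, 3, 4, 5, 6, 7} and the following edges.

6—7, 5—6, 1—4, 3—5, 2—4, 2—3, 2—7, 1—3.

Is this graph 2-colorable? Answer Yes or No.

No

The cycle 6-5-3-2-7-6 has odd length 5, so it cannot be 2-colored; at least 3 colors are needed.
So 2 colors are not enough.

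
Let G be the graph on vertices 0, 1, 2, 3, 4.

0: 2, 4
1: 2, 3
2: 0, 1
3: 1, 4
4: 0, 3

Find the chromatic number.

3

The cycle 3-4-0-2-1-3 has odd length 5, so it cannot be 2-colored; at least 3 colors are needed.
3 colors suffice: 0=red, 1=blue, 2=green, 3=red, 4=blue. Every edge joins two different colors.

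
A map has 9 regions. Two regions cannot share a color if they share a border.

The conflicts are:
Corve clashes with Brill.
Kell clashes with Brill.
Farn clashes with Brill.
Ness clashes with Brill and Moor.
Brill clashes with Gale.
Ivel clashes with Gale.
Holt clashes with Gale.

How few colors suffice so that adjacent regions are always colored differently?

Brill and Gale conflict, so at least 2 colors are needed.
2 colors suffice: Corve=2, Kell=2, Farn=2, Ness=2, Brill=1, Ivel=1, Holt=1, Moor=1, Gale=2. Every pair that conflicts lands in different colors.

2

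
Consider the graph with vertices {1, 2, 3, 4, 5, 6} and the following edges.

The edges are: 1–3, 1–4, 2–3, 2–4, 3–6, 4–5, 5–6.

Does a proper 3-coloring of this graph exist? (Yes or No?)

The chromatic number is 3. The cycle 5-4-2-3-6-5 has odd length 5, so it cannot be 2-colored; at least 3 colors are needed.
A valid assignment using 3 colors: 1=blue, 2=blue, 3=red, 4=red, 5=blue, 6=green.
That is already a proper 3-coloring.

Yes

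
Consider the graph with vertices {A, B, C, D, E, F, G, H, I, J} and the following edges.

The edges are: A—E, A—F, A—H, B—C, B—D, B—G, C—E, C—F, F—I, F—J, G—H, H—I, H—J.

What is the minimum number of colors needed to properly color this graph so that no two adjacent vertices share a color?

2

B and D are adjacent, so at least 2 colors are needed.
One proper 2-coloring: A=2, B=1, C=2, D=2, E=1, F=1, G=2, H=1, I=2, J=2. No two adjacent vertices share a color.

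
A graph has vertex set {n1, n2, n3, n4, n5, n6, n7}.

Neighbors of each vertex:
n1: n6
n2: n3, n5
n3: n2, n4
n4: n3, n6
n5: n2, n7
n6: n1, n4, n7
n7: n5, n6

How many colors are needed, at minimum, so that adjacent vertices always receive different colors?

2

n4 and n6 are adjacent, so at least 2 colors are needed.
2 colors suffice: color 1 → {n3, n5, n6}; color 2 → {n1, n2, n4, n7}. No two adjacent vertices share a color.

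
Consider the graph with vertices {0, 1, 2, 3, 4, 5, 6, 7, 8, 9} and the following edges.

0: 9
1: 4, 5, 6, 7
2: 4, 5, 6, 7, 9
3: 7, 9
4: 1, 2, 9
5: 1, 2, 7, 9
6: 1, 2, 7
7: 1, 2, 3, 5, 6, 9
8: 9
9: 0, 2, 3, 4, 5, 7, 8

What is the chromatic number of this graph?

4

2, 5, 7, 9 are pairwise adjacent (a clique of size 4), so at least 4 colors are needed.
4 colors suffice: color red → {1, 9}; color blue → {0, 4, 7, 8}; color green → {2, 3}; color yellow → {5, 6}. Every edge joins two different colors.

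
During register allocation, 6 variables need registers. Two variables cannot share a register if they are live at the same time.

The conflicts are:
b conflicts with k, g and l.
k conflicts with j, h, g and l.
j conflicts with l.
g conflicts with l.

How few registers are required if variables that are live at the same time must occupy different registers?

4

b, k, g, l pairwise conflict, so at least 4 registers are needed.
4 registers suffice: register 1 → {k}; register 2 → {h, l}; register 3 → {j, g}; register 4 → {b}. Every pair that conflicts lands in different registers.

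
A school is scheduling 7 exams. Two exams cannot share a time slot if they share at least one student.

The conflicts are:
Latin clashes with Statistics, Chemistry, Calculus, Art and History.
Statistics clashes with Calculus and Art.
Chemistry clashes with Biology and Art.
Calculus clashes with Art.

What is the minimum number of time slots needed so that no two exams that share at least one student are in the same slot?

Latin, Statistics, Calculus, Art are mutually in conflict, so at least 4 time slots are needed.
Using 4 time slots: Latin=1, Statistics=3, Chemistry=3, Biology=1, Calculus=4, Art=2, History=2. Every pair that conflicts lands in different time slots.

4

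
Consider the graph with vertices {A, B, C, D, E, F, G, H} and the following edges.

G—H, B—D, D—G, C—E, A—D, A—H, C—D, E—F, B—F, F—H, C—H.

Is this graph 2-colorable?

No

The cycle B-D-G-H-F-B has odd length 5, so it cannot be 2-colored; at least 3 colors are needed.
So 2 colors are not enough.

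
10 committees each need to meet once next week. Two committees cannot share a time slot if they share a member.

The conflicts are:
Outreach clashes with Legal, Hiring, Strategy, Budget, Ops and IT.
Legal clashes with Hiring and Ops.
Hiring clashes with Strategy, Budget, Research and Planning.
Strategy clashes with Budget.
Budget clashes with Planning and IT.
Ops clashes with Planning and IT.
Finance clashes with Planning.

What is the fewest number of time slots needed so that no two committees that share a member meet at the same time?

Outreach, Hiring, Strategy, Budget all conflict with each other, so at least 4 time slots are needed.
Using 4 time slots: Outreach=2, Legal=3, Hiring=1, Strategy=4, Budget=3, Ops=1, Finance=1, Research=2, Planning=2, IT=4. No two conflicting committees share a time slot.

4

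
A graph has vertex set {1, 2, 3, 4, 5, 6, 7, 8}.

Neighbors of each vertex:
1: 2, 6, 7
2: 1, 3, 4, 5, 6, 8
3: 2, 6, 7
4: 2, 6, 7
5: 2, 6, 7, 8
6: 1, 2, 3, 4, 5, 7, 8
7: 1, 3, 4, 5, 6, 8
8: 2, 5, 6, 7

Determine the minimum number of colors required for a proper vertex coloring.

4

2, 5, 6, 8 are mutually adjacent (a clique of size 4), so at least 4 colors are needed.
4 colors suffice: color red → {6}; color blue → {2, 7}; color green → {1, 3, 4, 8}; color yellow → {5}. No two adjacent vertices share a color.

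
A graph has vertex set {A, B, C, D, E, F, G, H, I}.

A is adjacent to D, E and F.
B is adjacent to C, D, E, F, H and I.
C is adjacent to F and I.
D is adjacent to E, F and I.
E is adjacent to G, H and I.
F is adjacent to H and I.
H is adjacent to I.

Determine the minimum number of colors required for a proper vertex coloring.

B, C, F, I form a clique, so at least 4 colors are needed.
One proper 4-coloring: A=1, B=1, C=4, D=4, E=2, F=2, G=1, H=4, I=3. Each edge has distinct colors on its endpoints.

4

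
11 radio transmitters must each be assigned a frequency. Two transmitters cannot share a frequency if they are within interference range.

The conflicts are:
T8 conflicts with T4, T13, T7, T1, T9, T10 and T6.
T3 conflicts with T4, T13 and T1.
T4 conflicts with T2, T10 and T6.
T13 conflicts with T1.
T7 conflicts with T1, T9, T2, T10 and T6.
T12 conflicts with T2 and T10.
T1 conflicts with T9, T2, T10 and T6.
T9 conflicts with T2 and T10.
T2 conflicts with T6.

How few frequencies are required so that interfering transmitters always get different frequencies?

T8, T7, T1, T9, T10 pairwise conflict, so at least 5 frequencies are needed.
5 frequencies suffice: frequency 1 → {T4, T12, T1}; frequency 2 → {T8, T3, T2}; frequency 3 → {T13, T10, T6}; frequency 4 → {T7}; frequency 5 → {T9}. No two conflicting transmitters share a frequency.

5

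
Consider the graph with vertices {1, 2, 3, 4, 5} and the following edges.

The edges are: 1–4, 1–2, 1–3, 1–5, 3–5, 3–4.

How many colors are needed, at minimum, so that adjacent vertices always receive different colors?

3

1, 3, 4 form a triangle, so at least 3 colors are needed.
One proper 3-coloring: 1=a, 2=b, 3=b, 4=c, 5=c. Every edge joins two different colors.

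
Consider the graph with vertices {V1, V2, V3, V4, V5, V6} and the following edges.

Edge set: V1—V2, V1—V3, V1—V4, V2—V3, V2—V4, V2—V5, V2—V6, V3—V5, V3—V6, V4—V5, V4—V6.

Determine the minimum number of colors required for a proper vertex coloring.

3

V2, V4, V5 form a triangle, so at least 3 colors are needed.
One proper 3-coloring: V1=3, V2=1, V3=2, V4=2, V5=3, V6=3. No two adjacent vertices share a color.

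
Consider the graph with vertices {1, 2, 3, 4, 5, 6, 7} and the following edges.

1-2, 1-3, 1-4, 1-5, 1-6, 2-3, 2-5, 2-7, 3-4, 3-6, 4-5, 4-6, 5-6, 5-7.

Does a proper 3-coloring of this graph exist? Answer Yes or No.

1, 3, 4, 6 are mutually adjacent (a clique of size 4), so at least 4 colors are needed.
So 3 colors are not enough.

No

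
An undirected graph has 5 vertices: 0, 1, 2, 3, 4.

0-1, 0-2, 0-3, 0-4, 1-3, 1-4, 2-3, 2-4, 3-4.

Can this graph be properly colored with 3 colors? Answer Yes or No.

No

0, 2, 3, 4 form a clique, so at least 4 colors are needed.
So 3 colors are not enough.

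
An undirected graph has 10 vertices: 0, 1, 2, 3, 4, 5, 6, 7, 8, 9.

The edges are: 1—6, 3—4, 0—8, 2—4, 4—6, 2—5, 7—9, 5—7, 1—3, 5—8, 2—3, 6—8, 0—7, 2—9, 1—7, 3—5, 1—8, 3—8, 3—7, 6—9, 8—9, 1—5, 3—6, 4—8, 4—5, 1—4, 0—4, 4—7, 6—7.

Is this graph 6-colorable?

The chromatic number is 5. 1, 3, 4, 5, 7 are mutually adjacent (a clique of size 5), so at least 5 colors are needed.
5 colors suffice: color a → {4, 9}; color b → {0, 3}; color c → {2, 7, 8}; color d → {5, 6}; color e → {1}.
Since 6 ≥ 5, a proper 6-coloring certainly exists.

Yes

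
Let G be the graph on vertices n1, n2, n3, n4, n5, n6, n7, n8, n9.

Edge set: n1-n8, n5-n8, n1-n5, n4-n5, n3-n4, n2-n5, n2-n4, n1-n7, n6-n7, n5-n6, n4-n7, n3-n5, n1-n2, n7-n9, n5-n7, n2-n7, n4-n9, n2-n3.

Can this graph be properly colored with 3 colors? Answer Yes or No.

No

n2, n4, n5, n7 are pairwise adjacent (a clique of size 4), so at least 4 colors are needed.
So 3 colors are not enough.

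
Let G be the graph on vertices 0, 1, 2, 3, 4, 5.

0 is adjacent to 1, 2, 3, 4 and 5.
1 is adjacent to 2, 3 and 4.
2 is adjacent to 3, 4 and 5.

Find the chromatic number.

0, 1, 2, 4 are pairwise adjacent (a clique of size 4), so at least 4 colors are needed.
One proper 4-coloring: 0=blue, 1=green, 2=red, 3=yellow, 4=yellow, 5=green. No two adjacent vertices share a color.

4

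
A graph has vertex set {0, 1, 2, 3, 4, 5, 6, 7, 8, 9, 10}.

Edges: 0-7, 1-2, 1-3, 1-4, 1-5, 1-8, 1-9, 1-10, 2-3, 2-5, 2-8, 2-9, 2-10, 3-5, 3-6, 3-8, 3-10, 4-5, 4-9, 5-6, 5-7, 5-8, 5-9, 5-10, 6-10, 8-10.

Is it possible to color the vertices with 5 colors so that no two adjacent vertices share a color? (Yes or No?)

1, 2, 3, 5, 8, 10 are pairwise adjacent (a clique of size 6), so at least 6 colors are needed.
So 5 colors are not enough.

No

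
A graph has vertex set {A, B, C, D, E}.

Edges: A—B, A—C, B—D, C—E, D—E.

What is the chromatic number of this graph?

The cycle E-D-B-A-C-E has odd length 5, so it cannot be 2-colored; at least 3 colors are needed.
A valid assignment using 3 colors: A=blue, B=red, C=green, D=blue, E=red. No two adjacent vertices share a color.

3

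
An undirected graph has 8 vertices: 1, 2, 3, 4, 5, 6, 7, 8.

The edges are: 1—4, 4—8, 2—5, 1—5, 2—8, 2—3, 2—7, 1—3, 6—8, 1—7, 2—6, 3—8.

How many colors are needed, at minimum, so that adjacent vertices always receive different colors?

2, 6, 8 are pairwise adjacent, so at least 3 colors are needed.
A valid assignment using 3 colors: 1=a, 2=a, 3=c, 4=c, 5=b, 6=c, 7=b, 8=b. Every edge joins two different colors.

3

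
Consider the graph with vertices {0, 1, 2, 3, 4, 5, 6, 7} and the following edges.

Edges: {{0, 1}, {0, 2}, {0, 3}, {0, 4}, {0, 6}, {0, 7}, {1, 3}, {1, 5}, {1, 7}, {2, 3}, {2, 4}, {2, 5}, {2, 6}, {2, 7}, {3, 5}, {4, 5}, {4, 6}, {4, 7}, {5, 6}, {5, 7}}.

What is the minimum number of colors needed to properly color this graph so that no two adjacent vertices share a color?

4

0, 2, 4, 7 are pairwise adjacent (a clique of size 4), so at least 4 colors are needed.
One proper 4-coloring: 0=red, 1=blue, 2=blue, 3=green, 4=green, 5=red, 6=yellow, 7=yellow. Every edge joins two different colors.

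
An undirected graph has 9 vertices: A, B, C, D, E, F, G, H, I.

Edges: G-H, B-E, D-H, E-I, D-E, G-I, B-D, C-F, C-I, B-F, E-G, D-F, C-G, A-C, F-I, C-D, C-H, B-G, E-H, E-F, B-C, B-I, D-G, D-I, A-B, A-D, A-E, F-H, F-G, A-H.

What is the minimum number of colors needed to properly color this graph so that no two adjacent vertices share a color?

6

B, D, E, F, G, I are pairwise adjacent (a clique of size 6), so at least 6 colors are needed.
6 colors suffice: color 1 → {D}; color 2 → {C, E}; color 3 → {A, F}; color 4 → {B, H}; color 5 → {G}; color 6 → {I}. Every edge joins two different colors.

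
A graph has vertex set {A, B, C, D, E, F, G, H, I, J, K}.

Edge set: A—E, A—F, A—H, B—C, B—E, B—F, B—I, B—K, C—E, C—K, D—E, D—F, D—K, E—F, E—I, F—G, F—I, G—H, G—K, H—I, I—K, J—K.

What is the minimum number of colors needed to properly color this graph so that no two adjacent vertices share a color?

B, E, F, I are mutually adjacent (a clique of size 4), so at least 4 colors are needed.
4 colors suffice: color 1 → {F, H, K}; color 2 → {E, G, J}; color 3 → {A, B, D}; color 4 → {C, I}. Each edge has distinct colors on its endpoints.

4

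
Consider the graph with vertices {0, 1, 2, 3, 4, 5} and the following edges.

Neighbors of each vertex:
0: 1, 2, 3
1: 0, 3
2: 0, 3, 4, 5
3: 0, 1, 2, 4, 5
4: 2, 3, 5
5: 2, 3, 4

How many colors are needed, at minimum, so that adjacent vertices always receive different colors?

2, 3, 4, 5 form a clique, so at least 4 colors are needed.
4 colors suffice: 0=green, 1=blue, 2=blue, 3=red, 4=green, 5=yellow. Every edge joins two different colors.

4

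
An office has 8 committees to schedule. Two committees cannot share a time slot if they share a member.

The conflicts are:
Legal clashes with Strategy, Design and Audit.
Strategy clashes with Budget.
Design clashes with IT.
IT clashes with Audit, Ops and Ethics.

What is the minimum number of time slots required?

Legal and Design conflict, so at least 2 time slots are needed.
Using 2 time slots: Legal=1, Strategy=2, Design=2, Budget=1, IT=1, Audit=2, Ops=2, Ethics=2. No two conflicting committees share a time slot.

2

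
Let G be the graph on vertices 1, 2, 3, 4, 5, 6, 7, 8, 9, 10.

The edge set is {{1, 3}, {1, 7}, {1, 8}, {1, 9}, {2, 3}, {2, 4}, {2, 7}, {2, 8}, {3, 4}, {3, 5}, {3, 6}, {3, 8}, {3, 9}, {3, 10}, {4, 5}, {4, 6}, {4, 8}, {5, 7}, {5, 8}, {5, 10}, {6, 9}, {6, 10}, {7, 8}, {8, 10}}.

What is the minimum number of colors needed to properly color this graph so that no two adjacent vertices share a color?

2, 3, 4, 8 form a clique, so at least 4 colors are needed.
A valid assignment using 4 colors: 1=green, 2=yellow, 3=red, 4=green, 5=yellow, 6=blue, 7=red, 8=blue, 9=yellow, 10=green. Each edge has distinct colors on its endpoints.

4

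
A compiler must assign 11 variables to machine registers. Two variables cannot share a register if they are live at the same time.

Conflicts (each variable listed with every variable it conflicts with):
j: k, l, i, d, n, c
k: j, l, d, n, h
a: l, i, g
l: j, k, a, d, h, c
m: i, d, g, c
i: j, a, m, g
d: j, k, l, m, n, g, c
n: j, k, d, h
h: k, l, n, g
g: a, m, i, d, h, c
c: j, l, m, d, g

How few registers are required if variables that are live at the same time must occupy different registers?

j, k, d, n pairwise conflict, so at least 4 registers are needed.
4 registers suffice: register 1 → {i, d, h}; register 2 → {l, n, g}; register 3 → {j, a, m}; register 4 → {k, c}. No two conflicting variables share a register.

4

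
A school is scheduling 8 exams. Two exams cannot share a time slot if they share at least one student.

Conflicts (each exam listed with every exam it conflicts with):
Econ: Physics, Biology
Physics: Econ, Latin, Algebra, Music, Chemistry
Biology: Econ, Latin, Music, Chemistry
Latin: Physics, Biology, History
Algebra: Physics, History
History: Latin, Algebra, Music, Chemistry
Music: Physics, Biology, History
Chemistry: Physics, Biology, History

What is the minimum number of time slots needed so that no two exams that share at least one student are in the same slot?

Biology and Latin conflict, so at least 2 time slots are needed.
2 time slots suffice: Econ=2, Physics=1, Biology=1, Latin=2, Algebra=2, History=1, Music=2, Chemistry=2. No two conflicting exams share a time slot.

2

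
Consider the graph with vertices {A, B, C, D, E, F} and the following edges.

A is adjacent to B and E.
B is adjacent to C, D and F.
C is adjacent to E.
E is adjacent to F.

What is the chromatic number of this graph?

2

E and F are adjacent, so at least 2 colors are needed.
A valid assignment using 2 colors: A=2, B=1, C=2, D=2, E=1, F=2. Every edge joins two different colors.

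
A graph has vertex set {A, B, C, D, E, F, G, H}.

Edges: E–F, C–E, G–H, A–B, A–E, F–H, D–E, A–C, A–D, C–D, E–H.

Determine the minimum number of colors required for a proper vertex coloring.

A, C, D, E are pairwise adjacent (a clique of size 4), so at least 4 colors are needed.
4 colors suffice: color 1 → {B, E, G}; color 2 → {A, H}; color 3 → {C, F}; color 4 → {D}. Each edge has distinct colors on its endpoints.

4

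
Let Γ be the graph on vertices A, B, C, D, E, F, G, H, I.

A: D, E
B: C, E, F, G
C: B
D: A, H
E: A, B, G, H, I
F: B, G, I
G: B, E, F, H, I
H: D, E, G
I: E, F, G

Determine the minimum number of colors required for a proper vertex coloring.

3

B, E, G form a triangle, so at least 3 colors are needed.
3 colors suffice: A=2, B=3, C=1, D=1, E=1, F=1, G=2, H=3, I=3. No two adjacent vertices share a color.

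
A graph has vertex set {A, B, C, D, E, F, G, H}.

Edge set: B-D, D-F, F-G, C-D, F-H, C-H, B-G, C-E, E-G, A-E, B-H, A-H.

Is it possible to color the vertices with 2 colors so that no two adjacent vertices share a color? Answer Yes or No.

The cycle G-E-A-H-F-G has odd length 5, so it cannot be 2-colored; at least 3 colors are needed.
So 2 colors are not enough.

No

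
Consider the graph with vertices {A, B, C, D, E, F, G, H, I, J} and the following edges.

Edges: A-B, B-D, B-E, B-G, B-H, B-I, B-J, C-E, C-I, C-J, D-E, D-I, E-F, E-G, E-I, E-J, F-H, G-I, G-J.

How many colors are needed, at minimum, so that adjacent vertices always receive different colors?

B, D, E, I form a clique, so at least 4 colors are needed.
4 colors suffice: color 1 → {A, E, H}; color 2 → {B, C, F}; color 3 → {I, J}; color 4 → {D, G}. Each edge has distinct colors on its endpoints.

4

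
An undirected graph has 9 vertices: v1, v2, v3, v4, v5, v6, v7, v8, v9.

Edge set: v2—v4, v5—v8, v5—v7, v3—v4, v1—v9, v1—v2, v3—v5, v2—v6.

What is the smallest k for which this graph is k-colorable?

v5 and v8 are adjacent, so at least 2 colors are needed.
2 colors suffice: color 1 → {v1, v4, v5, v6}; color 2 → {v2, v3, v7, v8, v9}. Each edge has distinct colors on its endpoints.

2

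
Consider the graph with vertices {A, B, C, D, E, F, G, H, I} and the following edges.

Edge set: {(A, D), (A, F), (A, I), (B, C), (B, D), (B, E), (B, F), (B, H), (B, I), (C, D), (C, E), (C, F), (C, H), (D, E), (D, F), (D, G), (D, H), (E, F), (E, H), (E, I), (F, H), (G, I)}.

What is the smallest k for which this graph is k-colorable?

B, C, D, E, F, H are mutually adjacent (a clique of size 6), so at least 6 colors are needed.
A valid assignment using 6 colors: A=3, B=3, C=6, D=1, E=4, F=2, G=2, H=5, I=1. No two adjacent vertices share a color.

6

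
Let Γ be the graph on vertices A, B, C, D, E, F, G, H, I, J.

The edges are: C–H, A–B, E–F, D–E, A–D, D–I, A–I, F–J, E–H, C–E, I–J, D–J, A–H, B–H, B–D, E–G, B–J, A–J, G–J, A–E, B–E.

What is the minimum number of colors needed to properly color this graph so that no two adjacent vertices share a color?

4

A, B, D, J form a clique, so at least 4 colors are needed.
4 colors suffice: color red → {E, J}; color blue → {A, C, F, G}; color green → {B, I}; color yellow → {D, H}. No two adjacent vertices share a color.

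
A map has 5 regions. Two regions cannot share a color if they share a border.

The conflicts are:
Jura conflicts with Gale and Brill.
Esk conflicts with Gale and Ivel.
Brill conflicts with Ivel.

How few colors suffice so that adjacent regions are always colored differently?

The cycle Ivel-Brill-Jura-Gale-Esk-Ivel has odd length 5, so it cannot be 2-colored; at least 3 colors are needed.
3 colors suffice: Jura=1, Esk=2, Gale=3, Brill=2, Ivel=1. Every pair that conflicts lands in different colors.

3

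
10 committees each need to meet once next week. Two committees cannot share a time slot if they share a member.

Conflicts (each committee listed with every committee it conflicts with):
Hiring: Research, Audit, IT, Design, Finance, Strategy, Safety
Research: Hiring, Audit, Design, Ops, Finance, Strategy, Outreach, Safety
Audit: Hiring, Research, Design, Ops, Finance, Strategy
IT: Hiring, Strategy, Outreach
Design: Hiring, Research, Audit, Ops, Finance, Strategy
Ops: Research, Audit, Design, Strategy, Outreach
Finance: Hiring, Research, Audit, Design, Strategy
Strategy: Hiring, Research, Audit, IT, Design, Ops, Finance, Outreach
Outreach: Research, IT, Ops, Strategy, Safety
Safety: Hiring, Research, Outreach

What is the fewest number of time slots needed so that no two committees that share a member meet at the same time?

6

Hiring, Research, Audit, Design, Finance, Strategy pairwise conflict, so at least 6 time slots are needed.
A valid assignment using 6 time slots: Hiring=3, Research=1, Audit=4, IT=1, Design=5, Ops=6, Finance=6, Strategy=2, Outreach=3, Safety=2. Each listed conflict is separated.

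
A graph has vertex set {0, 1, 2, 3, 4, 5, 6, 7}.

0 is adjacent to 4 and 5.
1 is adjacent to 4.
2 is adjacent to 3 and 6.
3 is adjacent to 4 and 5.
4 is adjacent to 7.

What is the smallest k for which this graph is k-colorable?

0 and 5 are adjacent, so at least 2 colors are needed.
2 colors suffice: 0=blue, 1=blue, 2=red, 3=blue, 4=red, 5=red, 6=blue, 7=blue. No two adjacent vertices share a color.

2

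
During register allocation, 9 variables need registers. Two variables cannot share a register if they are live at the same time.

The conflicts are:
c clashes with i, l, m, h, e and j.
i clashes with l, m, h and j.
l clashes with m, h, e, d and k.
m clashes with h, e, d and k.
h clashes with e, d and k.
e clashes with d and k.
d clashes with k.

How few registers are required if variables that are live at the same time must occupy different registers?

l, m, h, e, d, k all conflict with each other, so at least 6 registers are needed.
Using 6 registers: c=4, i=5, l=2, m=3, h=1, e=5, d=4, k=6, j=1. Each listed conflict is separated.

6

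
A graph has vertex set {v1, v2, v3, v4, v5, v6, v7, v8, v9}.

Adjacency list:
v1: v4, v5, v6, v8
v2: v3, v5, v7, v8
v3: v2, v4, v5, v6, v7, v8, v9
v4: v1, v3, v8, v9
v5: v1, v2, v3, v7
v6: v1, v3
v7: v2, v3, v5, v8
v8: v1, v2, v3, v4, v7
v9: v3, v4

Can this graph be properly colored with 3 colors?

No

v2, v3, v5, v7 form a clique, so at least 4 colors are needed.
So 3 colors are not enough.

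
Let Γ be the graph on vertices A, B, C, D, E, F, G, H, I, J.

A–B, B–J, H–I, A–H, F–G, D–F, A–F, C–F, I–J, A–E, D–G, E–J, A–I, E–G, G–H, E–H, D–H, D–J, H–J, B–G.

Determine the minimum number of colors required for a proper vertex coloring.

3

A, E, H are pairwise adjacent, so at least 3 colors are needed.
3 colors suffice: color 1 → {B, F, H}; color 2 → {A, C, G, J}; color 3 → {D, E, I}. Each edge has distinct colors on its endpoints.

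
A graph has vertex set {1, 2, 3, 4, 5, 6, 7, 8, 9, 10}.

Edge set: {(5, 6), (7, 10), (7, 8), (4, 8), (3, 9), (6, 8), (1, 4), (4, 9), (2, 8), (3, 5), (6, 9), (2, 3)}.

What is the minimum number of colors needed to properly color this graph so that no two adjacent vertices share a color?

3

The cycle 6-8-2-3-5-6 has odd length 5, so it cannot be 2-colored; at least 3 colors are needed.
One proper 3-coloring: 1=red, 2=green, 3=blue, 4=blue, 5=red, 6=blue, 7=blue, 8=red, 9=red, 10=red. Each edge has distinct colors on its endpoints.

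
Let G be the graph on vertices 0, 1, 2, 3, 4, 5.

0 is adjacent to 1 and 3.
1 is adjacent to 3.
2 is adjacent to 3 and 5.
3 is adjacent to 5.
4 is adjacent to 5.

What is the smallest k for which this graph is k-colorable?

2, 3, 5 are mutually adjacent, so at least 3 colors are needed.
3 colors suffice: color a → {3, 4}; color b → {0, 5}; color c → {1, 2}. No two adjacent vertices share a color.

3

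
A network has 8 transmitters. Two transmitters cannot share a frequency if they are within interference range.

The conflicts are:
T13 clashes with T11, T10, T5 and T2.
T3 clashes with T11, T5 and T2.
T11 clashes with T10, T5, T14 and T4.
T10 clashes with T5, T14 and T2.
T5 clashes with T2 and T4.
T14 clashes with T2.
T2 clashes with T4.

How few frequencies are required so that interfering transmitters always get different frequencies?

T13, T11, T10, T5 pairwise conflict, so at least 4 frequencies are needed.
4 frequencies suffice: frequency 1 → {T11, T2}; frequency 2 → {T5, T14}; frequency 3 → {T3, T10, T4}; frequency 4 → {T13}. Each listed conflict is separated.

4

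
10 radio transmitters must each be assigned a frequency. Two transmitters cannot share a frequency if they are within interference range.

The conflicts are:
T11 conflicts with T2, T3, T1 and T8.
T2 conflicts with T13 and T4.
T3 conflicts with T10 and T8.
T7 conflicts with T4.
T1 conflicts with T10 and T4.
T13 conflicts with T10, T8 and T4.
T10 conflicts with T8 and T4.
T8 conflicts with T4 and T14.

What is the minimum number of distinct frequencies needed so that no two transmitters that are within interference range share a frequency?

4

T13, T10, T8, T4 are mutually in conflict, so at least 4 frequencies are needed.
Using 4 frequencies: T11=2, T2=1, T3=4, T7=1, T1=1, T13=4, T10=3, T8=1, T4=2, T14=2. Every pair that conflicts lands in different frequencies.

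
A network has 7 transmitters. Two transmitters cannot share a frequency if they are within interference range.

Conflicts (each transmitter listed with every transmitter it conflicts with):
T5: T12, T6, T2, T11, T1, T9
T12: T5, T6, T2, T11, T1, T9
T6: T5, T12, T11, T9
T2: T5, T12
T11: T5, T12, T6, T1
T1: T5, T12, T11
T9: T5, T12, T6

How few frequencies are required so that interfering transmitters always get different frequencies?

4

T5, T12, T11, T1 pairwise conflict, so at least 4 frequencies are needed.
4 frequencies suffice: frequency 1 → {T12}; frequency 2 → {T5}; frequency 3 → {T6, T2, T1}; frequency 4 → {T11, T9}. Every pair that conflicts lands in different frequencies.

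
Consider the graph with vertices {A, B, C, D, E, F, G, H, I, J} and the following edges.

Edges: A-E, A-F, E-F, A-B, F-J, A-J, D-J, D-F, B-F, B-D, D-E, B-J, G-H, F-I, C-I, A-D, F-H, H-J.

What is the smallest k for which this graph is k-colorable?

5

A, B, D, F, J are mutually adjacent (a clique of size 5), so at least 5 colors are needed.
5 colors suffice: color 1 → {C, F, G}; color 2 → {A, H, I}; color 3 → {E, J}; color 4 → {D}; color 5 → {B}. Each edge has distinct colors on its endpoints.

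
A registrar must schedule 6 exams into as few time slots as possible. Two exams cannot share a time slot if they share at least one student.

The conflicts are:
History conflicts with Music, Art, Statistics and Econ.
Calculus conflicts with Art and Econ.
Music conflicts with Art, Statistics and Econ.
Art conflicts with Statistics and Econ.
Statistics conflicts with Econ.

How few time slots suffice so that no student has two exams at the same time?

5

History, Music, Art, Statistics, Econ pairwise conflict, so at least 5 time slots are needed.
5 time slots suffice: time slot 1 → {Econ}; time slot 2 → {Art}; time slot 3 → {Calculus, Statistics}; time slot 4 → {Music}; time slot 5 → {History}. Every pair that conflicts lands in different time slots.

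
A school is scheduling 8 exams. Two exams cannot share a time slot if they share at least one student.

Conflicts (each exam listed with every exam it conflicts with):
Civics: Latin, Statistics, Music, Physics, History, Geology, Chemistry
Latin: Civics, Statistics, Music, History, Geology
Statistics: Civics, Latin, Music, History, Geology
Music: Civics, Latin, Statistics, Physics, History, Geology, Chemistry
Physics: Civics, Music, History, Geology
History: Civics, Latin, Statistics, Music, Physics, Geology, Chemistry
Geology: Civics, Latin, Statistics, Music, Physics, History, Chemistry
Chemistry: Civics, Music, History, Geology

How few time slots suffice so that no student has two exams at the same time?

Civics, Latin, Statistics, Music, History, Geology are mutually in conflict, so at least 6 time slots are needed.
6 time slots suffice: time slot 1 → {Geology}; time slot 2 → {History}; time slot 3 → {Music}; time slot 4 → {Civics}; time slot 5 → {Latin, Physics, Chemistry}; time slot 6 → {Statistics}. Every pair that conflicts lands in different time slots.

6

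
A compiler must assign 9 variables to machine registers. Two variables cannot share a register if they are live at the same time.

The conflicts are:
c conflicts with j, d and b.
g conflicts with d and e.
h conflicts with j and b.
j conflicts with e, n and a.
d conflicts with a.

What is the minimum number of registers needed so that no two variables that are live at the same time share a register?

The cycle e-g-d-c-j-e has odd length 5, so it cannot be 2-colored; at least 3 registers are needed.
3 registers suffice: register 1 → {j, d, b}; register 2 → {c, g, h, n, a}; register 3 → {e}. Each listed conflict is separated.

3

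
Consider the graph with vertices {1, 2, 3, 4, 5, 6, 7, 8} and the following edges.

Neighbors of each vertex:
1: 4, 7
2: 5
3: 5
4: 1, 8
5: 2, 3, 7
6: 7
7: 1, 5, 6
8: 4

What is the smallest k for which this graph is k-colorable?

2

2 and 5 are adjacent, so at least 2 colors are needed.
One proper 2-coloring: 1=blue, 2=red, 3=red, 4=red, 5=blue, 6=blue, 7=red, 8=blue. No two adjacent vertices share a color.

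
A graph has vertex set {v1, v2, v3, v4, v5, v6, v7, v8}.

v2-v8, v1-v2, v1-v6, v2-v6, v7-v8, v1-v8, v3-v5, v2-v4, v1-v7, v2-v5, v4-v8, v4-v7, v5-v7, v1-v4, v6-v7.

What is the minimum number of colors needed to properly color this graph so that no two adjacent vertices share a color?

v1, v2, v4, v8 form a clique, so at least 4 colors are needed.
4 colors suffice: v1=B, v2=R, v3=R, v4=Y, v5=B, v6=G, v7=R, v8=G. Every edge joins two different colors.

4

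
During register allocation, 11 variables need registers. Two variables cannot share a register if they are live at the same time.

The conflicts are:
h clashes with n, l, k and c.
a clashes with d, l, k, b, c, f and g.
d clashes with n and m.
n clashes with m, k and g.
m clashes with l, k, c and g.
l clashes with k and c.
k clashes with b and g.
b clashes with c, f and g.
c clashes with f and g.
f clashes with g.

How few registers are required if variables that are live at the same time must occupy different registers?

5

a, b, c, f, g are mutually in conflict, so at least 5 registers are needed.
5 registers suffice: register 1 → {d, k, c}; register 2 → {h, a, m}; register 3 → {l, g}; register 4 → {n, b}; register 5 → {f}. Every pair that conflicts lands in different registers.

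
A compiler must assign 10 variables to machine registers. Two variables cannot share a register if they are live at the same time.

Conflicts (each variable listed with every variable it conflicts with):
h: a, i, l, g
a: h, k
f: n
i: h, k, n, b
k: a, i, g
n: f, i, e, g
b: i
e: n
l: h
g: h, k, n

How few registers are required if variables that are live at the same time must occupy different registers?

k and g conflict, so at least 2 registers are needed.
2 registers suffice: h=1, a=2, f=2, i=2, k=1, n=1, b=1, e=2, l=2, g=2. Every pair that conflicts lands in different registers.

2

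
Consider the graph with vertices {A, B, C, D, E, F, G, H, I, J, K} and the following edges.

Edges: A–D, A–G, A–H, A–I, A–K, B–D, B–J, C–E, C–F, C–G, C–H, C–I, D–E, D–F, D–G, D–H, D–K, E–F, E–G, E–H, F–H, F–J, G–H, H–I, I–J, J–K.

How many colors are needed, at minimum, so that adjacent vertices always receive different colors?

C, E, G, H form a clique, so at least 4 colors are needed.
One proper 4-coloring: A=3, B=3, C=2, D=2, E=3, F=4, G=4, H=1, I=4, J=1, K=4. No two adjacent vertices share a color.

4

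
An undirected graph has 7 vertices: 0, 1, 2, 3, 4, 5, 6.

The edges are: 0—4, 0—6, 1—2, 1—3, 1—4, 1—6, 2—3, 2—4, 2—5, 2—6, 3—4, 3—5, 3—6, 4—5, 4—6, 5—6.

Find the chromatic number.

1, 2, 3, 4, 6 are mutually adjacent (a clique of size 5), so at least 5 colors are needed.
One proper 5-coloring: 0=green, 1=purple, 2=yellow, 3=green, 4=blue, 5=purple, 6=red. Each edge has distinct colors on its endpoints.

5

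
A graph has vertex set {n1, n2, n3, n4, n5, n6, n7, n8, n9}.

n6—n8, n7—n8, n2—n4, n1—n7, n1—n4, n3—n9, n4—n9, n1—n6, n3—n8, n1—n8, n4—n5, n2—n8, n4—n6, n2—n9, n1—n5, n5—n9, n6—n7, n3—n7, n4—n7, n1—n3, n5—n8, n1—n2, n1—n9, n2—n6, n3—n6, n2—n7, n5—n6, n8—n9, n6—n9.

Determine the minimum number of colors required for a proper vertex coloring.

n1, n2, n6, n7, n8 form a clique, so at least 5 colors are needed.
5 colors suffice: color R → {n6}; color B → {n1}; color G → {n4, n8}; color Y → {n7, n9}; color P → {n2, n3, n5}. No two adjacent vertices share a color.

5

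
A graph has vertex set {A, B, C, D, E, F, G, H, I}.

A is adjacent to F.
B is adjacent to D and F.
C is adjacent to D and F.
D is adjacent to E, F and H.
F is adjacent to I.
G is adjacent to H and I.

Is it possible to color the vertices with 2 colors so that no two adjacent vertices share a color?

No

B, D, F are mutually adjacent, so at least 3 colors are needed.
So 2 colors are not enough.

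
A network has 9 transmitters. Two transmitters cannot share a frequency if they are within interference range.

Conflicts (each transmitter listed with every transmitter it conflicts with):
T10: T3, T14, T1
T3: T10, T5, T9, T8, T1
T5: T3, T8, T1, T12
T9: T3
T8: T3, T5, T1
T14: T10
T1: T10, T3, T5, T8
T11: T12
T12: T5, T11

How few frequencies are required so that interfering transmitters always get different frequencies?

T3, T5, T8, T1 pairwise conflict, so at least 4 frequencies are needed.
Using 4 frequencies: T10=2, T3=1, T5=2, T9=2, T8=4, T14=1, T1=3, T11=2, T12=1. Each listed conflict is separated.

4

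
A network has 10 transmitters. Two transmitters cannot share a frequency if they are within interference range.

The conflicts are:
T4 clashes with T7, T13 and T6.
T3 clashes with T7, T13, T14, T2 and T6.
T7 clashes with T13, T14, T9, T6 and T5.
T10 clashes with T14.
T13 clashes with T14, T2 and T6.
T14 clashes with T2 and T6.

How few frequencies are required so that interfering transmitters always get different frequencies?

5

T3, T7, T13, T14, T6 are mutually in conflict, so at least 5 frequencies are needed.
Using 5 frequencies: T4=3, T3=4, T7=1, T10=1, T13=2, T14=3, T9=2, T2=1, T6=5, T5=2. Each listed conflict is separated.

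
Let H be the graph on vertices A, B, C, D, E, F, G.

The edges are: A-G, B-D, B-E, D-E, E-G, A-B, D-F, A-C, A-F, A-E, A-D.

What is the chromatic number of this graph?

4

A, B, D, E are pairwise adjacent (a clique of size 4), so at least 4 colors are needed.
4 colors suffice: A=red, B=yellow, C=blue, D=blue, E=green, F=green, G=blue. No two adjacent vertices share a color.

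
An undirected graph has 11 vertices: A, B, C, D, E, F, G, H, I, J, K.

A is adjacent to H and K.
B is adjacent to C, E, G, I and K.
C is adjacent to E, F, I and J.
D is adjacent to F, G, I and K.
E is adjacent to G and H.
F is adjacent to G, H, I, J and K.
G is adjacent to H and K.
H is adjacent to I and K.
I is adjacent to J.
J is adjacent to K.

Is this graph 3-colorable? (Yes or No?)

No

C, F, I, J form a clique, so at least 4 colors are needed.
So 3 colors are not enough.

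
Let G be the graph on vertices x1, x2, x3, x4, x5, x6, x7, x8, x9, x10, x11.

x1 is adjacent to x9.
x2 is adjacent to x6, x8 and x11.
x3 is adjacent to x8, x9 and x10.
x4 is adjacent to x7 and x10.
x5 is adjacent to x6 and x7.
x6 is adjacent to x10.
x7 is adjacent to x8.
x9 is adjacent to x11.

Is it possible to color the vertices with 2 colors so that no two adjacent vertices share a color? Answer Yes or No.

The cycle x10-x6-x5-x7-x4-x10 has odd length 5, so it cannot be 2-colored; at least 3 colors are needed.
So 2 colors are not enough.

No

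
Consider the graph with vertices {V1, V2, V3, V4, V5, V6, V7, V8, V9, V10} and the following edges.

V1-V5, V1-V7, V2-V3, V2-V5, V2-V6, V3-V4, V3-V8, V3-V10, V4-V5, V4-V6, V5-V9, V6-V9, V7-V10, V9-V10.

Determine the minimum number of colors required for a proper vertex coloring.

The cycle V9-V10-V7-V1-V5-V9 has odd length 5, so it cannot be 2-colored; at least 3 colors are needed.
3 colors suffice: color 1 → {V3, V5, V6, V7}; color 2 → {V1, V2, V4, V8, V10}; color 3 → {V9}. Every edge joins two different colors.

3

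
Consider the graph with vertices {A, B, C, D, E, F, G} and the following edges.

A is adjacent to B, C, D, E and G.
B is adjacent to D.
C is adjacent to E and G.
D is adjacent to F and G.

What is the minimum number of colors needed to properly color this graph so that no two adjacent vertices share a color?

A, D, G form a triangle, so at least 3 colors are needed.
A valid assignment using 3 colors: A=red, B=green, C=blue, D=blue, E=green, F=red, G=green. No two adjacent vertices share a color.

3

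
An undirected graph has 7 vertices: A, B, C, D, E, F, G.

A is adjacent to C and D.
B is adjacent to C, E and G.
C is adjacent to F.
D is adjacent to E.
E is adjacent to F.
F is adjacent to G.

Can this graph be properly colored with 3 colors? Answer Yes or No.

The chromatic number is 3. The cycle A-C-F-E-D-A has odd length 5, so it cannot be 2-colored; at least 3 colors are needed.
A valid assignment using 3 colors: A=1, B=1, C=2, D=3, E=2, F=1, G=2.
That is already a proper 3-coloring.

Yes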